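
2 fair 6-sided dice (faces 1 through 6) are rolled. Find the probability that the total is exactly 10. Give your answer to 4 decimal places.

0.0833

There are 6^2 = 36 equally likely outcomes.
The number of ordered 2-tuples from {1,…,6} summing to 10 is 3.
P(sum = 10) = 3/36 = 1/12 ≈ 0.0833.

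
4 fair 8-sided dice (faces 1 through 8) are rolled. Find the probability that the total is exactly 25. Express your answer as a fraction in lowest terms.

15/512

There are 8^4 = 4096 equally likely outcomes.
The number of ordered 4-tuples from {1,…,8} summing to 25 is 120.
P(sum = 25) = 120/4096 = 15/512.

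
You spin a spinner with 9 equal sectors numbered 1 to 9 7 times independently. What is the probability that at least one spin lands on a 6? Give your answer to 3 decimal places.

P(no spin lands on a 6) = (8/9)^7 ≈ 0.438.
P(at least one) = 1 − 0.438 = 0.562.

0.562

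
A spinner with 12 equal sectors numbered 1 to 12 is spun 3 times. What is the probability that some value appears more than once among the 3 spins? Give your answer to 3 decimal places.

P(all 3 different) = 12/12 · 11/12 · ··· · 10/12 ≈ 0.764.
P(at least two equal) = 1 − 0.764 = 0.236.

0.236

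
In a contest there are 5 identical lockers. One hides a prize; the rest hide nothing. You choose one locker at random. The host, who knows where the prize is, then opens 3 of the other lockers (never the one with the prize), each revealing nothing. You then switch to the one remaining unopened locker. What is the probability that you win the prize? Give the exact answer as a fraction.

Your original locker holds the prize with probability 1/5, so the other 4 collectively hold it with probability 4/5.
The host can always find 3 empty lockers to open, so the reveals don't change that 4/5; it is now spread over the 1 remaining unopened locker.
P(win by switching) = (4/5) · (1/1) = 4/5.

4/5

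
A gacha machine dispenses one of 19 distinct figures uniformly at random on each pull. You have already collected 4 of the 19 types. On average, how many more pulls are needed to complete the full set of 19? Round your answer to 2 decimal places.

Starting from 4 distinct types, each trial gives a new one with probability (19−i)/19 when i types are held, so the wait for the next new type is 19/(19−i).
E = 19/15 + 19/14 + 19/13 + 19/12 + 19/11 + 19/10 + 19/9 + 19/8 + 19/7 + 19/6 + 19/5 + 19/4 + 19/3 + 19/2 + 19/1 = 22719383/360360 ≈ 63.05.

63.05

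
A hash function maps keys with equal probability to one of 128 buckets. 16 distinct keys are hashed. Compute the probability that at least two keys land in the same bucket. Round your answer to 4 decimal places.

It's easier to compute the probability that all 16 are distinct.
P(all distinct) = 128/128 · 127/128 · ··· · 113/128 ≈ 0.3761.
So the probability of at least one match is 1 − 0.3761 = 0.6239.

0.6239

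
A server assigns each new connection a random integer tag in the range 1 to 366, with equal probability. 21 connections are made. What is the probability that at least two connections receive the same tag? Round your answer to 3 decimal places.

0.443

It's easier to compute the probability that all 21 are distinct.
P(all distinct) = 366/366 · 365/366 · ··· · 346/366 ≈ 0.557.
So the probability of at least one match is 1 − 0.557 = 0.443.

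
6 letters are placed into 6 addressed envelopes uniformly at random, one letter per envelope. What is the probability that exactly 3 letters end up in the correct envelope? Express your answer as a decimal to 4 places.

Choose which 3 of the 6 are fixed: C(6,3) = 20 ways.
The remaining 3 must have no fixed point: D(3) = 2.
P = 20·2/720 = 1/18 ≈ 0.0556.

0.0556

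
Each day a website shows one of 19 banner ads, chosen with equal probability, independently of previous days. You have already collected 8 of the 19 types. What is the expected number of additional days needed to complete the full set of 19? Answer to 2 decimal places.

Starting from 8 distinct types, each trial gives a new one with probability (19−i)/19 when i types are held, so the wait for the next new type is 19/(19−i).
E = 19/11 + 19/10 + 19/9 + 19/8 + 19/7 + 19/6 + 19/5 + 19/4 + 19/3 + 19/2 + 19/1 = 1590509/27720 ≈ 57.38.

57.38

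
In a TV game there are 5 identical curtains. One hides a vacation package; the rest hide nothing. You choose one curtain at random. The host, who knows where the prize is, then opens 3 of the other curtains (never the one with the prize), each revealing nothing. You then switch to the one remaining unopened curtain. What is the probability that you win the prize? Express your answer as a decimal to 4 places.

Your original curtain holds the prize with probability 1/5, so the other 4 collectively hold it with probability 4/5.
The host can always find 3 empty curtains to open, so the reveals don't change that 4/5; it is now spread over the 1 remaining unopened curtain.
P(win by switching) = (4/5) · (1/1) = 4/5 ≈ 0.8000.

0.8000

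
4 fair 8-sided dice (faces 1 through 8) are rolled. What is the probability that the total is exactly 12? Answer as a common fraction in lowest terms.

There are 8^4 = 4096 equally likely outcomes.
The number of ordered 4-tuples from {1,…,8} summing to 12 is 161.
P(sum = 12) = 161/4096.

161/4096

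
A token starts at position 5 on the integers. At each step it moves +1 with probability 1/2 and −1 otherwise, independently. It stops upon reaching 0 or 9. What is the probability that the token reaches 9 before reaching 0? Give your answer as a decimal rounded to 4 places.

With a fair step, P(i) = ½P(i−1) + ½P(i+1) with P(0)=0, P(9)=1 has the linear solution P(i) = i/9.
P(5) = 5/9 ≈ 0.5556.

0.5556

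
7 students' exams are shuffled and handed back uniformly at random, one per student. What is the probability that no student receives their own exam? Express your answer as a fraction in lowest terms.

103/280

This is the derangement probability: permutations of 7 with no fixed point.
D(7) = 7! · (1 − 1/1! + 1/2! − ··· + (−1)^7/7!) = 1854.
P = 1854/5040 = 103/280.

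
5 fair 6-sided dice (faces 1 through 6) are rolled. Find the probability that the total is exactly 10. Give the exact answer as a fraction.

7/432

There are 6^5 = 7776 equally likely outcomes.
The number of ordered 5-tuples from {1,…,6} summing to 10 is 126.
P(sum = 10) = 126/7776 = 7/432.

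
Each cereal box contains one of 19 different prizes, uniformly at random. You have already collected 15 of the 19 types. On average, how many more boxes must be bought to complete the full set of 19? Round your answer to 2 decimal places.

39.58

Starting from 15 distinct types, each trial gives a new one with probability (19−i)/19 when i types are held, so the wait for the next new type is 19/(19−i).
E = 19/4 + 19/3 + 19/2 + 19/1 = 475/12 ≈ 39.58.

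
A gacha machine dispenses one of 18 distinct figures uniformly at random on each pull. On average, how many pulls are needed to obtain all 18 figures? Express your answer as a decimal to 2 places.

After i distinct types are collected, each trial gives a new one with probability (18−i)/18, so the expected wait for the next new type is 18/(18−i).
E = 18/18 + 18/17 + 18/16 + 18/15 + 18/14 + 18/13 + 18/12 + 18/11 + 18/10 + 18/9 + 18/8 + 18/7 + 18/6 + 18/5 + 18/4 + 18/3 + 18/2 + 18/1 = 42822903/680680 ≈ 62.91.

62.91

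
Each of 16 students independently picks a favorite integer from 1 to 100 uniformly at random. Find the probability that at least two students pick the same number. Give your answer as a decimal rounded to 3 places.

0.718

It's easier to compute the probability that all 16 are distinct.
P(all distinct) = 100/100 · 99/100 · ··· · 85/100 ≈ 0.282.
So the probability of at least one match is 1 − 0.282 = 0.718.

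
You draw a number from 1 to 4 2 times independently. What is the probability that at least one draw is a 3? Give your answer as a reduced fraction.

P(no draw is a 3) = (3/4)^2 = 9/16.
P(at least one) = 1 − 9/16 = 7/16.

7/16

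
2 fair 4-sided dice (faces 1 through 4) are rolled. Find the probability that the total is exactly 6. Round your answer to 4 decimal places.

There are 4^2 = 16 equally likely outcomes.
The number of ordered 2-tuples from {1,…,4} summing to 6 is 3.
P(sum = 6) = 3/16 ≈ 0.1875.

0.1875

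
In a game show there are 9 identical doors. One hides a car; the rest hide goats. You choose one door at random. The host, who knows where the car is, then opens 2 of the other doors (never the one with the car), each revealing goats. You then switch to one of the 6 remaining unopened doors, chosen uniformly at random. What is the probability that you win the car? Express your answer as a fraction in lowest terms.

4/27

Your original door holds the car with probability 1/9, so the other 8 collectively hold it with probability 8/9.
The host can always find 2 empty doors to open, so the reveals don't change that 8/9; it is now spread over the 6 remaining unopened doors.
P(win by switching) = (8/9) · (1/6) = 4/27.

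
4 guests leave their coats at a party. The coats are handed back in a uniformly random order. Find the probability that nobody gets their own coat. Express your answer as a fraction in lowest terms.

3/8

This is the derangement probability: permutations of 4 with no fixed point.
D(4) = 4! · (1 − 1/1! + 1/2! − ··· + (−1)^4/4!) = 9.
P = 9/24 = 3/8.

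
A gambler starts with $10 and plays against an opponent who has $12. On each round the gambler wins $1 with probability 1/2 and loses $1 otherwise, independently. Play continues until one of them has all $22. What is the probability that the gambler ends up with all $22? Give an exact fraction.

5/11

With a fair step, P(i) = ½P(i−1) + ½P(i+1) with P(0)=0, P(22)=1 has the linear solution P(i) = i/22.
P(10) = 10/22 = 5/11.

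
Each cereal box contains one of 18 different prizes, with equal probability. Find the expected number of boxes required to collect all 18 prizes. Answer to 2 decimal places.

62.91

After i distinct types are collected, each trial gives a new one with probability (18−i)/18, so the expected wait for the next new type is 18/(18−i).
E = 18/18 + 18/17 + 18/16 + 18/15 + 18/14 + 18/13 + 18/12 + 18/11 + 18/10 + 18/9 + 18/8 + 18/7 + 18/6 + 18/5 + 18/4 + 18/3 + 18/2 + 18/1 = 42822903/680680 ≈ 62.91.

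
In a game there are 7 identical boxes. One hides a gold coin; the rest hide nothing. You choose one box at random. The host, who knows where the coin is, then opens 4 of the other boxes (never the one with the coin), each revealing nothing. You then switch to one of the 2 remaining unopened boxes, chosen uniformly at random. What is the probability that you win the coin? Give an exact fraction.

Your original box holds the coin with probability 1/7, so the other 6 collectively hold it with probability 6/7.
The host can always find 4 empty boxes to open, so the reveals don't change that 6/7; it is now spread over the 2 remaining unopened boxes.
P(win by switching) = (6/7) · (1/2) = 3/7.

3/7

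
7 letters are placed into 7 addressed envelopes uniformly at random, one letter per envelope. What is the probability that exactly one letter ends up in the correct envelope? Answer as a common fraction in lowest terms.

53/144

Choose which one is fixed: C(7,1) = 7 ways.
The remaining 6 must have no fixed point: D(6) = 265.
P = 7·265/5040 = 53/144.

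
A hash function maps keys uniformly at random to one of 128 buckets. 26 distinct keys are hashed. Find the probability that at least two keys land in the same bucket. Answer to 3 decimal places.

It's easier to compute the probability that all 26 are distinct.
P(all distinct) = 128/128 · 127/128 · ··· · 103/128 ≈ 0.065.
So the probability of at least one match is 1 − 0.065 = 0.935.

0.935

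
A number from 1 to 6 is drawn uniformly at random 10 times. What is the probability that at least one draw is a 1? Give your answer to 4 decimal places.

P(no draw is a 1) = (5/6)^10 ≈ 0.1615.
P(at least one) = 1 − 0.1615 = 0.8385.

0.8385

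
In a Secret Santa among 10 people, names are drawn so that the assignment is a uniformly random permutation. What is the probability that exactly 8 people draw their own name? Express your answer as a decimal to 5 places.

0.00001

Choose which 8 of the 10 are fixed: C(10,8) = 45 ways.
The remaining 2 must have no fixed point: D(2) = 1.
P = 45·1/3628800 = 1/80640 ≈ 0.00001.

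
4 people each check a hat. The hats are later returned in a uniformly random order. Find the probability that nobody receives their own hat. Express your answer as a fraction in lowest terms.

This is the derangement probability: permutations of 4 with no fixed point.
D(4) = 4! · (1 − 1/1! + 1/2! − ··· + (−1)^4/4!) = 9.
P = 9/24 = 3/8.

3/8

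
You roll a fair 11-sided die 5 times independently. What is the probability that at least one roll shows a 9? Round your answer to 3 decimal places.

0.379

P(no roll shows a 9) = (10/11)^5 ≈ 0.621.
P(at least one) = 1 − 0.621 = 0.379.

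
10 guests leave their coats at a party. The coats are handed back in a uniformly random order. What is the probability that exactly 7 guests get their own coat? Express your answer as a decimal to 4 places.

0.0001

Choose which 7 of the 10 are fixed: C(10,7) = 120 ways.
The remaining 3 must have no fixed point: D(3) = 2.
P = 120·2/3628800 = 1/15120 ≈ 0.0001.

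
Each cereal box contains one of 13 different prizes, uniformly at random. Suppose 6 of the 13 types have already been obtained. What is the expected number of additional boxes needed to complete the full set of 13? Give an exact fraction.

Starting from 6 distinct types, each trial gives a new one with probability (13−i)/13 when i types are held, so the wait for the next new type is 13/(13−i).
E = 13/7 + 13/6 + 13/5 + 13/4 + 13/3 + 13/2 + 13/1 = 4719/140.

4719/140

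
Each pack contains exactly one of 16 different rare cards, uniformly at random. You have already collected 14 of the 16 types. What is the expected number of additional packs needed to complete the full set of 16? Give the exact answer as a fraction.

Starting from 14 distinct types, each trial gives a new one with probability (16−i)/16 when i types are held, so the wait for the next new type is 16/(16−i).
E = 16/2 + 16/1 = 24.

24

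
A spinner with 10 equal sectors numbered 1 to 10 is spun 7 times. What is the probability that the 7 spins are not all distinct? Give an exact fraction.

P(all 7 different) = 10/10 · 9/10 · ··· · 4/10 = 189/3125.
P(at least two equal) = 1 − 189/3125 = 2936/3125.

2936/3125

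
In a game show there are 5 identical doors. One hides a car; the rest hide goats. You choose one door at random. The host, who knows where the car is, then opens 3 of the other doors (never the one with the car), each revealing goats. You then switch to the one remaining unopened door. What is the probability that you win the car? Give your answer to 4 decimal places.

Your original door holds the car with probability 1/5, so the other 4 collectively hold it with probability 4/5.
The host can always find 3 empty doors to open, so the reveals don't change that 4/5; it is now spread over the 1 remaining unopened door.
P(win by switching) = (4/5) · (1/1) = 4/5 ≈ 0.8000.

0.8000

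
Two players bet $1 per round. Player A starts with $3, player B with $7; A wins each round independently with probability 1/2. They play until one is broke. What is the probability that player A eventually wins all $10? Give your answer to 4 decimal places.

With a fair step, P(i) = ½P(i−1) + ½P(i+1) with P(0)=0, P(10)=1 has the linear solution P(i) = i/10.
P(3) = 3/10 ≈ 0.3000.

0.3000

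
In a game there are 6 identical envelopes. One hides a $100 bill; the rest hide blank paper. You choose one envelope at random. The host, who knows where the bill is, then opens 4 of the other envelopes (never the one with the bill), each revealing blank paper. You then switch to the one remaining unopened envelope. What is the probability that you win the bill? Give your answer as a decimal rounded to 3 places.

Your original envelope holds the bill with probability 1/6, so the other 5 collectively hold it with probability 5/6.
The host can always find 4 empty envelopes to open, so the reveals don't change that 5/6; it is now spread over the 1 remaining unopened envelope.
P(win by switching) = (5/6) · (1/1) = 5/6 ≈ 0.833.

0.833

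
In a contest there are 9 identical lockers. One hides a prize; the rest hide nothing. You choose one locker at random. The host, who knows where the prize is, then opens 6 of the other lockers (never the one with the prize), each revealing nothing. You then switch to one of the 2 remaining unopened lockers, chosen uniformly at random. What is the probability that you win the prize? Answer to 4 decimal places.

Your original locker holds the prize with probability 1/9, so the other 8 collectively hold it with probability 8/9.
The host can always find 6 empty lockers to open, so the reveals don't change that 8/9; it is now spread over the 2 remaining unopened lockers.
P(win by switching) = (8/9) · (1/2) = 4/9 ≈ 0.4444.

0.4444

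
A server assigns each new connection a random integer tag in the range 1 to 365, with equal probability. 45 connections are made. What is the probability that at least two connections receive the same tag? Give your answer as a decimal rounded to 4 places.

It's easier to compute the probability that all 45 are distinct.
P(all distinct) = 365/365 · 364/365 · ··· · 321/365 ≈ 0.0590.
So the probability of at least one match is 1 − 0.0590 = 0.9410.

0.9410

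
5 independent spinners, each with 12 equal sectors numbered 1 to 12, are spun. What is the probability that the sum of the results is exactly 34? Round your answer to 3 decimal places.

There are 12^5 = 248832 equally likely outcomes.
The number of ordered 5-tuples from {1,…,12} summing to 34 is 12255.
P(sum = 34) = 12255/248832 = 4085/82944 ≈ 0.049.

0.049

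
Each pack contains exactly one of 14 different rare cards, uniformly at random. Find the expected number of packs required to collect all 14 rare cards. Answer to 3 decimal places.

45.522

After i distinct types are collected, each trial gives a new one with probability (14−i)/14, so the expected wait for the next new type is 14/(14−i).
E = 14/14 + 14/13 + 14/12 + 14/11 + 14/10 + 14/9 + 14/8 + 14/7 + 14/6 + 14/5 + 14/4 + 14/3 + 14/2 + 14/1 = 1171733/25740 ≈ 45.522.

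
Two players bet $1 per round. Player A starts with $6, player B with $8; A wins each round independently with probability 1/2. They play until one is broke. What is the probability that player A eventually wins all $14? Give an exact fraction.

With a fair step, P(i) = ½P(i−1) + ½P(i+1) with P(0)=0, P(14)=1 has the linear solution P(i) = i/14.
P(6) = 6/14 = 3/7.

3/7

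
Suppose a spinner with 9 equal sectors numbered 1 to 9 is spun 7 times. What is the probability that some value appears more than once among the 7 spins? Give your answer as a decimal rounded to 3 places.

0.962

P(all 7 different) = 9/9 · 8/9 · ··· · 3/9 ≈ 0.038.
P(at least two equal) = 1 − 0.038 = 0.962.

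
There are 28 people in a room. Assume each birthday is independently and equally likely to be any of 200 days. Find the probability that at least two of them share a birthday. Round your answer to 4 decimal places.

It's easier to compute the probability that all 28 are distinct.
P(all distinct) = 200/200 · 199/200 · ··· · 173/200 ≈ 0.1376.
So the probability of at least one match is 1 − 0.1376 = 0.8624.

0.8624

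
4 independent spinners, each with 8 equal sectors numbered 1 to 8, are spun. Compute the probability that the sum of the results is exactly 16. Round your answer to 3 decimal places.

0.077

There are 8^4 = 4096 equally likely outcomes.
The number of ordered 4-tuples from {1,…,8} summing to 16 is 315.
P(sum = 16) = 315/4096 ≈ 0.077.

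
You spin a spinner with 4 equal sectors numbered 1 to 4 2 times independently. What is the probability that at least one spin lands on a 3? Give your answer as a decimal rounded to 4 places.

P(no spin lands on a 3) = (3/4)^2 ≈ 0.5625.
P(at least one) = 1 − 0.5625 = 0.4375.

0.4375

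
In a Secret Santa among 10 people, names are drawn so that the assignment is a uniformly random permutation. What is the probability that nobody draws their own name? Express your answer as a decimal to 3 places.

0.368

This is the derangement probability: permutations of 10 with no fixed point.
D(10) = 10! · (1 − 1/1! + 1/2! − ··· + (−1)^10/10!) = 1334961.
P = 1334961/3628800 = 16481/44800 ≈ 0.368.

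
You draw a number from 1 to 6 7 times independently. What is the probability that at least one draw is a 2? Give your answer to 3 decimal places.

P(no draw is a 2) = (5/6)^7 ≈ 0.279.
P(at least one) = 1 − 0.279 = 0.721.

0.721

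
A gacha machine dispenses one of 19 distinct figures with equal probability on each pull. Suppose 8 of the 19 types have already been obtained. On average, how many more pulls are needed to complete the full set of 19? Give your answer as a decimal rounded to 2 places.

Starting from 8 distinct types, each trial gives a new one with probability (19−i)/19 when i types are held, so the wait for the next new type is 19/(19−i).
E = 19/11 + 19/10 + 19/9 + 19/8 + 19/7 + 19/6 + 19/5 + 19/4 + 19/3 + 19/2 + 19/1 = 1590509/27720 ≈ 57.38.

57.38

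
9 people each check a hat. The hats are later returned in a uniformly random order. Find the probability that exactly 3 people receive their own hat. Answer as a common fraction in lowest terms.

Choose which 3 of the 9 are fixed: C(9,3) = 84 ways.
The remaining 6 must have no fixed point: D(6) = 265.
P = 84·265/362880 = 53/864.

53/864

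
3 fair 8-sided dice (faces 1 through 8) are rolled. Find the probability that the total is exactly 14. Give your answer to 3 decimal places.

0.094

There are 8^3 = 512 equally likely outcomes.
The number of ordered 3-tuples from {1,…,8} summing to 14 is 48.
P(sum = 14) = 48/512 = 3/32 ≈ 0.094.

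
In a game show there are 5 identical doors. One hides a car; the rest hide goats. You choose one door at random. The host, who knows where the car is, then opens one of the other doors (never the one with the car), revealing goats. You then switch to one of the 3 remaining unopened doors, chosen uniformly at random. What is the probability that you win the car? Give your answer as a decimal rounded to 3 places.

0.267

Your original door holds the car with probability 1/5, so the other 4 collectively hold it with probability 4/5.
The host can always find an empty door to open, so this doesn't change that 4/5; it is now spread over the 3 remaining unopened doors.
P(win by switching) = (4/5) · (1/3) = 4/15 ≈ 0.267.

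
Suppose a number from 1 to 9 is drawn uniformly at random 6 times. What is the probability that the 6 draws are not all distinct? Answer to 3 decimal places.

0.886

P(all 6 different) = 9/9 · 8/9 · ··· · 4/9 ≈ 0.114.
P(at least two equal) = 1 − 0.114 = 0.886.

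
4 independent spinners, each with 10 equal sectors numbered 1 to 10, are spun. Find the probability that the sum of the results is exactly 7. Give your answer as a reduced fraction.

There are 10^4 = 10000 equally likely outcomes.
The number of ordered 4-tuples from {1,…,10} summing to 7 is 20.
P(sum = 7) = 20/10000 = 1/500.

1/500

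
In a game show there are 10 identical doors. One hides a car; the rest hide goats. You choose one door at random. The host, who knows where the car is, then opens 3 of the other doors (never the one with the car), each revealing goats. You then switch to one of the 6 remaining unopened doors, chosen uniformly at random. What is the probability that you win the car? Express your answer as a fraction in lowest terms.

3/20

Your original door holds the car with probability 1/10, so the other 9 collectively hold it with probability 9/10.
The host can always find 3 empty doors to open, so the reveals don't change that 9/10; it is now spread over the 6 remaining unopened doors.
P(win by switching) = (9/10) · (1/6) = 3/20.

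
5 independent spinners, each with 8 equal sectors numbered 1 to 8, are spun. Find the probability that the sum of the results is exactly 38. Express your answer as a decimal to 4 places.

There are 8^5 = 32768 equally likely outcomes.
The number of ordered 5-tuples from {1,…,8} summing to 38 is 15.
P(sum = 38) = 15/32768 ≈ 0.0005.

0.0005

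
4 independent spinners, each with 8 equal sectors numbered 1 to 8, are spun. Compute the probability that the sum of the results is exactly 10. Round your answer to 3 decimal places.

0.021

There are 8^4 = 4096 equally likely outcomes.
The number of ordered 4-tuples from {1,…,8} summing to 10 is 84.
P(sum = 10) = 84/4096 = 21/1024 ≈ 0.021.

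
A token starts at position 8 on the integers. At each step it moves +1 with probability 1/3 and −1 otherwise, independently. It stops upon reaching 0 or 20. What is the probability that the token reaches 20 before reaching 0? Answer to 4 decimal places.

0.0002

Let r = q/p = (2/3)/(1/3) = 2. The recurrence P(i) = p·P(i+1) + q·P(i−1) with P(0)=0, P(20)=1 gives P(i) = (1 − r^i)/(1 − r^20).
P(8) = (1 − (2)^8) / (1 − (2)^20) = 17/69905 ≈ 0.0002.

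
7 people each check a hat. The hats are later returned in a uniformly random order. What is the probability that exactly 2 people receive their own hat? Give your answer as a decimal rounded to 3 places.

Choose which 2 of the 7 are fixed: C(7,2) = 21 ways.
The remaining 5 must have no fixed point: D(5) = 44.
P = 21·44/5040 = 11/60 ≈ 0.183.

0.183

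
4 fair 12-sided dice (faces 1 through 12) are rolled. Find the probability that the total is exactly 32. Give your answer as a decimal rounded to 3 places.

There are 12^4 = 20736 equally likely outcomes.
The number of ordered 4-tuples from {1,…,12} summing to 32 is 829.
P(sum = 32) = 829/20736 ≈ 0.040.

0.040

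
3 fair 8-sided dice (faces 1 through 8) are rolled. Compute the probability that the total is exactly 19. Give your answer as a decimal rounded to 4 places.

There are 8^3 = 512 equally likely outcomes.
The number of ordered 3-tuples from {1,…,8} summing to 19 is 21.
P(sum = 19) = 21/512 ≈ 0.0410.

0.0410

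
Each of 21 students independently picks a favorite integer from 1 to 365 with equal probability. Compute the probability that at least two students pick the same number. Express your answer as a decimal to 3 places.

It's easier to compute the probability that all 21 are distinct.
P(all distinct) = 365/365 · 364/365 · ··· · 345/365 ≈ 0.556.
So the probability of at least one match is 1 − 0.556 = 0.444.

0.444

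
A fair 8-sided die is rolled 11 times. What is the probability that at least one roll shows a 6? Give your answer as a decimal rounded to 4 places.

0.7698

P(no roll shows a 6) = (7/8)^11 ≈ 0.2302.
P(at least one) = 1 − 0.2302 = 0.7698.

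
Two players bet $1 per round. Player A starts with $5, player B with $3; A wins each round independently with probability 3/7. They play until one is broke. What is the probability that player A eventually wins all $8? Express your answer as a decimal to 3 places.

0.358

Let r = q/p = (4/7)/(3/7) = 4/3. The recurrence P(i) = p·P(i+1) + q·P(i−1) with P(0)=0, P(8)=1 gives P(i) = (1 − r^i)/(1 − r^8).
P(5) = (1 − (4/3)^5) / (1 − (4/3)^8) = 21087/58975 ≈ 0.358.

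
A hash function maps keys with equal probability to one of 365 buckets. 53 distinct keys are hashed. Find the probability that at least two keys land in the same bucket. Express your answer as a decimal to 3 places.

0.981

It's easier to compute the probability that all 53 are distinct.
P(all distinct) = 365/365 · 364/365 · ··· · 313/365 ≈ 0.019.
So the probability of at least one match is 1 − 0.019 = 0.981.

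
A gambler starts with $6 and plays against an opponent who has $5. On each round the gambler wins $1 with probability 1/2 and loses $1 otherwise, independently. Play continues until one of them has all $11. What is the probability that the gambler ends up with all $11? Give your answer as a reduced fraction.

6/11

With a fair step, P(i) = ½P(i−1) + ½P(i+1) with P(0)=0, P(11)=1 has the linear solution P(i) = i/11.
P(6) = 6/11.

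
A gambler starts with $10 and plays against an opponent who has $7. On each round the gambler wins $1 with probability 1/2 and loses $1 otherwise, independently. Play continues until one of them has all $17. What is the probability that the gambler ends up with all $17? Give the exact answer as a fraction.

With a fair step, P(i) = ½P(i−1) + ½P(i+1) with P(0)=0, P(17)=1 has the linear solution P(i) = i/17.
P(10) = 10/17.

10/17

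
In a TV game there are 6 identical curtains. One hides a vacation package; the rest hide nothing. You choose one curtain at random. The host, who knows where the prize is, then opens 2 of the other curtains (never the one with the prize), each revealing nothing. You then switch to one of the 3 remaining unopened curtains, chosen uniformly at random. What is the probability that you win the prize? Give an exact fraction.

Your original curtain holds the prize with probability 1/6, so the other 5 collectively hold it with probability 5/6.
The host can always find 2 empty curtains to open, so the reveals don't change that 5/6; it is now spread over the 3 remaining unopened curtains.
P(win by switching) = (5/6) · (1/3) = 5/18.

5/18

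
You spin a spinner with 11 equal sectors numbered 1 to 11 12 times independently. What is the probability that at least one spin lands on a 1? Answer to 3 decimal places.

0.681

P(no spin lands on a 1) = (10/11)^12 ≈ 0.319.
P(at least one) = 1 − 0.319 = 0.681.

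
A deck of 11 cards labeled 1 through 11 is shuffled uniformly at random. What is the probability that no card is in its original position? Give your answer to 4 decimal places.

This is the derangement probability: permutations of 11 with no fixed point.
D(11) = 11! · (1 − 1/1! + 1/2! − ··· + (−1)^11/11!) = 14684570.
P = 14684570/39916800 = 1468457/3991680 ≈ 0.3679.

0.3679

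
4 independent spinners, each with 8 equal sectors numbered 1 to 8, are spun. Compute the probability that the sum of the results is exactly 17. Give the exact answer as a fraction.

21/256

There are 8^4 = 4096 equally likely outcomes.
The number of ordered 4-tuples from {1,…,8} summing to 17 is 336.
P(sum = 17) = 336/4096 = 21/256.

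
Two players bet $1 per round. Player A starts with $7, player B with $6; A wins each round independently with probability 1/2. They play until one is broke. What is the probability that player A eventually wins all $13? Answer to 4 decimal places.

0.5385

With a fair step, P(i) = ½P(i−1) + ½P(i+1) with P(0)=0, P(13)=1 has the linear solution P(i) = i/13.
P(7) = 7/13 ≈ 0.5385.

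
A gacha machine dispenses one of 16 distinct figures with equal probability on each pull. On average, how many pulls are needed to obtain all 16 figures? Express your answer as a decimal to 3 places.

After i distinct types are collected, each trial gives a new one with probability (16−i)/16, so the expected wait for the next new type is 16/(16−i).
E = 16/16 + 16/15 + 16/14 + 16/13 + 16/12 + 16/11 + 16/10 + 16/9 + 16/8 + 16/7 + 16/6 + 16/5 + 16/4 + 16/3 + 16/2 + 16/1 = 2436559/45045 ≈ 54.092.

54.092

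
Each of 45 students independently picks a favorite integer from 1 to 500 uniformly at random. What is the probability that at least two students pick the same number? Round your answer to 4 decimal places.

0.8702

It's easier to compute the probability that all 45 are distinct.
P(all distinct) = 500/500 · 499/500 · ··· · 456/500 ≈ 0.1298.
So the probability of at least one match is 1 − 0.1298 = 0.8702.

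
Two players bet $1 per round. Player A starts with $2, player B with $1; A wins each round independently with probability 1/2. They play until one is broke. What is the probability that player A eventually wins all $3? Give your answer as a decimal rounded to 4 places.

With a fair step, P(i) = ½P(i−1) + ½P(i+1) with P(0)=0, P(3)=1 has the linear solution P(i) = i/3.
P(2) = 2/3 ≈ 0.6667.

0.6667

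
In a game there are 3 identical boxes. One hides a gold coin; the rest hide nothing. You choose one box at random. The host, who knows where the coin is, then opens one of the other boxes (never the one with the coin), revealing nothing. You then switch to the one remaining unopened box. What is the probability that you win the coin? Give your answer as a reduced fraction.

Your original box holds the coin with probability 1/3, so the other 2 collectively hold it with probability 2/3.
The host can always find an empty box to open, so this doesn't change that 2/3; it is now spread over the 1 remaining unopened box.
P(win by switching) = (2/3) · (1/1) = 2/3.

2/3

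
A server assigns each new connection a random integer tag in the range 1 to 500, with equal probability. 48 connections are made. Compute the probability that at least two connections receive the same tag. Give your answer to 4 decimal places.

It's easier to compute the probability that all 48 are distinct.
P(all distinct) = 500/500 · 499/500 · ··· · 453/500 ≈ 0.0972.
So the probability of at least one match is 1 − 0.0972 = 0.9028.

0.9028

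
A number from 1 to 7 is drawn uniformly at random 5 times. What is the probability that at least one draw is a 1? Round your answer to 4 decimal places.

0.5373

P(no draw is a 1) = (6/7)^5 ≈ 0.4627.
P(at least one) = 1 − 0.4627 = 0.5373.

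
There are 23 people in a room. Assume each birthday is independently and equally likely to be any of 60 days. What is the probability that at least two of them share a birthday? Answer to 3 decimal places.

0.992

It's easier to compute the probability that all 23 are distinct.
P(all distinct) = 60/60 · 59/60 · ··· · 38/60 ≈ 0.008.
So the probability of at least one match is 1 − 0.008 = 0.992.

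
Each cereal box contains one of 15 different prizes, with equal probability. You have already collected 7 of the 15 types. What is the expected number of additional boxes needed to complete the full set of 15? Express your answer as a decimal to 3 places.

40.768

Starting from 7 distinct types, each trial gives a new one with probability (15−i)/15 when i types are held, so the wait for the next new type is 15/(15−i).
E = 15/8 + 15/7 + 15/6 + 15/5 + 15/4 + 15/3 + 15/2 + 15/1 = 2283/56 ≈ 40.768.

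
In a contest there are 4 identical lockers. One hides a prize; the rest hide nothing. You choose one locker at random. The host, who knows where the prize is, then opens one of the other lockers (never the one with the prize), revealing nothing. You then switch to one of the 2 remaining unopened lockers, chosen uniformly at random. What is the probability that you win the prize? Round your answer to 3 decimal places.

0.375

Your original locker holds the prize with probability 1/4, so the other 3 collectively hold it with probability 3/4.
The host can always find an empty locker to open, so this doesn't change that 3/4; it is now spread over the 2 remaining unopened lockers.
P(win by switching) = (3/4) · (1/2) = 3/8 ≈ 0.375.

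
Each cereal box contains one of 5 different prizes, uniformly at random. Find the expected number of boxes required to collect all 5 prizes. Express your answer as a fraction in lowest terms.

137/12

After i distinct types are collected, each trial gives a new one with probability (5−i)/5, so the expected wait for the next new type is 5/(5−i).
E = 5/5 + 5/4 + 5/3 + 5/2 + 5/1 = 137/12.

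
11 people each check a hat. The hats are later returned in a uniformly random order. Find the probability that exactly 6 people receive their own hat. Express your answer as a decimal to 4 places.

0.0005

Choose which 6 of the 11 are fixed: C(11,6) = 462 ways.
The remaining 5 must have no fixed point: D(5) = 44.
P = 462·44/39916800 = 11/21600 ≈ 0.0005.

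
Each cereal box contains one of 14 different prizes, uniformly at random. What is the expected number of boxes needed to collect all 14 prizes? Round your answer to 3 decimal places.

After i distinct types are collected, each trial gives a new one with probability (14−i)/14, so the expected wait for the next new type is 14/(14−i).
E = 14/14 + 14/13 + 14/12 + 14/11 + 14/10 + 14/9 + 14/8 + 14/7 + 14/6 + 14/5 + 14/4 + 14/3 + 14/2 + 14/1 = 1171733/25740 ≈ 45.522.

45.522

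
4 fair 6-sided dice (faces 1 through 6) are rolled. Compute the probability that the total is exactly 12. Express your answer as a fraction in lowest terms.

125/1296

There are 6^4 = 1296 equally likely outcomes.
The number of ordered 4-tuples from {1,…,6} summing to 12 is 125.
P(sum = 12) = 125/1296.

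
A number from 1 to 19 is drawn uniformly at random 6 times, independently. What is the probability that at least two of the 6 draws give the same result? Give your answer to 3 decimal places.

0.585

P(all 6 different) = 19/19 · 18/19 · ··· · 14/19 ≈ 0.415.
P(at least two equal) = 1 − 0.415 = 0.585.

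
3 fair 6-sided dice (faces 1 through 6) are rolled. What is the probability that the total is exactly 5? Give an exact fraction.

There are 6^3 = 216 equally likely outcomes.
The number of ordered 3-tuples from {1,…,6} summing to 5 is 6.
P(sum = 5) = 6/216 = 1/36.

1/36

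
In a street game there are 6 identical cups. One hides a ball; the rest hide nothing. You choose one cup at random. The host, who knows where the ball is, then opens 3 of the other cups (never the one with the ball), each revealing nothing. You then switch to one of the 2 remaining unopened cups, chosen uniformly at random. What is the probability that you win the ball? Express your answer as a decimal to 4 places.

0.4167

Your original cup holds the ball with probability 1/6, so the other 5 collectively hold it with probability 5/6.
The host can always find 3 empty cups to open, so the reveals don't change that 5/6; it is now spread over the 2 remaining unopened cups.
P(win by switching) = (5/6) · (1/2) = 5/12 ≈ 0.4167.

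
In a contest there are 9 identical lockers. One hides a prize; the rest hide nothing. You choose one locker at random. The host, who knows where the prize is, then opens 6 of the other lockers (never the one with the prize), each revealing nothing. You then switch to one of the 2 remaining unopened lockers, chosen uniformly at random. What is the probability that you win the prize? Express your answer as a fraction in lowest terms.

4/9

Your original locker holds the prize with probability 1/9, so the other 8 collectively hold it with probability 8/9.
The host can always find 6 empty lockers to open, so the reveals don't change that 8/9; it is now spread over the 2 remaining unopened lockers.
P(win by switching) = (8/9) · (1/2) = 4/9.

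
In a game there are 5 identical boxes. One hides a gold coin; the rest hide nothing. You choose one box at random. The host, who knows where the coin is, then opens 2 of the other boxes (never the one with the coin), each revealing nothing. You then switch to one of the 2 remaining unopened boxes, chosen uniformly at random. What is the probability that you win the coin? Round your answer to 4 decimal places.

Your original box holds the coin with probability 1/5, so the other 4 collectively hold it with probability 4/5.
The host can always find 2 empty boxes to open, so the reveals don't change that 4/5; it is now spread over the 2 remaining unopened boxes.
P(win by switching) = (4/5) · (1/2) = 2/5 ≈ 0.4000.

0.4000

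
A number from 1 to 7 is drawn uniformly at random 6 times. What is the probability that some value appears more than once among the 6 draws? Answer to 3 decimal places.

0.957

P(all 6 different) = 7/7 · 6/7 · ··· · 2/7 ≈ 0.043.
P(at least two equal) = 1 − 0.043 = 0.957.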